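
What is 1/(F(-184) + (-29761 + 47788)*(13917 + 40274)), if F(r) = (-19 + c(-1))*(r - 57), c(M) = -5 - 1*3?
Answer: 1/976907664 ≈ 1.0236e-9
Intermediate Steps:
c(M) = -8 (c(M) = -5 - 3 = -8)
F(r) = 1539 - 27*r (F(r) = (-19 - 8)*(r - 57) = -27*(-57 + r) = 1539 - 27*r)
1/(F(-184) + (-29761 + 47788)*(13917 + 40274)) = 1/((1539 - 27*(-184)) + (-29761 + 47788)*(13917 + 40274)) = 1/((1539 + 4968) + 18027*54191) = 1/(6507 + 976901157) = 1/976907664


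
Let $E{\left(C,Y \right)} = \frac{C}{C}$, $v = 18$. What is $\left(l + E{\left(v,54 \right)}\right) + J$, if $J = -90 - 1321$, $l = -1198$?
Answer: $-2608$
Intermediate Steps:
$E{\left(C,Y \right)} = 1$
$J = -1411$ ($J = -90 - 1321 = -1411$)
$\left(l + E{\left(v,54 \right)}\right) + J = \left(-1198 + 1\right) - 1411 = -1197 - 1411 = -2608$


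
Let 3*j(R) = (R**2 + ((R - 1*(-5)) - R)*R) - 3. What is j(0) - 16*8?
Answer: -129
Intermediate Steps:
j(R) = -1 + R**2/3 + 5*R/3 (j(R) = ((R**2 + ((R - 1*(-5)) - R)*R) - 3)/3 = ((R**2 + ((R + 5) - R)*R) - 3)/3 = ((R**2 + ((5 + R) - R)*R) - 3)/3 = ((R**2 + 5*R) - 3)/3 = (-3 + R**2 + 5*R)/3 = -1 + R**2/3 + 5*R/3)
j(0) - 16*8 = (-1 + (1/3)*0**2 + (5/3)*0) - 16*8 = (-1 + (1/3)*0 + 0) - 128 = (-1 + 0 + 0) - 128 = -1 - 128 = -129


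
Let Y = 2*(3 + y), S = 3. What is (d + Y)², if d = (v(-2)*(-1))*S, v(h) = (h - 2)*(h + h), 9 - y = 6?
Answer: 1296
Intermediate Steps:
y = 3 (y = 9 - 1*6 = 9 - 6 = 3)
v(h) = 2*h*(-2 + h) (v(h) = (-2 + h)*(2*h) = 2*h*(-2 + h))
d = -48 (d = ((2*(-2)*(-2 - 2))*(-1))*3 = ((2*(-2)*(-4))*(-1))*3 = (16*(-1))*3 = -16*3 = -48)
Y = 12 (Y = 2*(3 + 3) = 2*6 = 12)
(d + Y)² = (-48 + 12)² = (-36)² = 1296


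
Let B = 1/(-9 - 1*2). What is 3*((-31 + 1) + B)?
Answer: -993/11 ≈ -90.273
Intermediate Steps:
B = -1/11 (B = 1/(-9 - 2) = 1/(-11) = -1/11 ≈ -0.090909)
3*((-31 + 1) + B) = 3*((-31 + 1) - 1/11) = 3*(-30 - 1/11) = 3*(-331/11) = -993/11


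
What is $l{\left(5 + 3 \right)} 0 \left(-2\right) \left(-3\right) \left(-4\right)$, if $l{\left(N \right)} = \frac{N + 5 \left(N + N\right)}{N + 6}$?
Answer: $0$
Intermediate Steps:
$l{\left(N \right)} = \frac{11 N}{6 + N}$ ($l{\left(N \right)} = \frac{N + 5 \cdot 2 N}{6 + N} = \frac{N + 10 N}{6 + N} = \frac{11 N}{6 + N}$)
$l{\left(5 + 3 \right)} 0 \left(-2\right) \left(-3\right) \left(-4\right) = \frac{11 \left(5 + 3\right)}{6 + \left(5 + 3\right)} 0 \left(-2\right) \left(-3\right) \left(-4\right) = 11 \cdot 8 \frac{1}{6 + 8} \cdot 0 \cdot 6 \left(-4\right) = 11 \cdot 8 \cdot \frac{1}{14} \cdot 0 \left(-24\right) = \frac{44}{7} \cdot 0 \left(-24\right) = 0 \left(-24\right) = 0$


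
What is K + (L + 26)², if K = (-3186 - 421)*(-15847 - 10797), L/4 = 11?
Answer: 96109808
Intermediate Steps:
L = 44 (L = 4*11 = 44)
K = 96104908 (K = -3607*(-26644) = 96104908)
K + (L + 26)² = 96104908 + (44 + 26)² = 96104908 + 70² = 96104908 + 4900 = 96109808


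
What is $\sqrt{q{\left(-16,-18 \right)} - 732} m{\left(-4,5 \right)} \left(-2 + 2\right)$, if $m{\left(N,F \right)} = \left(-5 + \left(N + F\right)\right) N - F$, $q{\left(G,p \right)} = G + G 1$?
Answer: $0$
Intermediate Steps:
$q{\left(G,p \right)} = 2 G$ ($q{\left(G,p \right)} = G + G = 2 G$)
$m{\left(N,F \right)} = - F + N \left(-5 + F + N\right)$ ($m{\left(N,F \right)} = \left(-5 + \left(F + N\right)\right) N - F = \left(-5 + F + N\right) N - F = N \left(-5 + F + N\right) - F = - F + N \left(-5 + F + N\right)$)
$\sqrt{q{\left(-16,-18 \right)} - 732} m{\left(-4,5 \right)} \left(-2 + 2\right) = \sqrt{2 \left(-16\right) - 732} \left(\left(-4\right)^{2} - 5 - -20 + 5 \left(-4\right)\right) \left(-2 + 2\right) = \sqrt{-32 - 732} \left(16 - 5 + 20 - 20\right) 0 = \sqrt{-764} \cdot 11 \cdot 0 = 2 i \sqrt{191} \cdot 0 = 0$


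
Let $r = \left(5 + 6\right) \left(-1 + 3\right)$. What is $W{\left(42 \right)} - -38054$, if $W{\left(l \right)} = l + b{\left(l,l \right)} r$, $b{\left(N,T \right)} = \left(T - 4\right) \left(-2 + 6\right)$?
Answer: $41440$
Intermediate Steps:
$b{\left(N,T \right)} = -16 + 4 T$ ($b{\left(N,T \right)} = \left(-4 + T\right) 4 = -16 + 4 T$)
$r = 22$ ($r = 11 \cdot 2 = 22$)
$W{\left(l \right)} = -352 + 89 l$ ($W{\left(l \right)} = l + \left(-16 + 4 l\right) 22 = l + \left(-352 + 88 l\right) = -352 + 89 l$)
$W{\left(42 \right)} - -38054 = \left(-352 + 89 \cdot 42\right) - -38054 = \left(-352 + 3738\right) + 38054 = 3386 + 38054 = 41440$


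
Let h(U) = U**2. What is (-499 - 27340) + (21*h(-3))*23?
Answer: -23492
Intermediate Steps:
(-499 - 27340) + (21*h(-3))*23 = (-499 - 27340) + (21*(-3)**2)*23 = -27839 + (21*9)*23 = -27839 + 189*23 = -27839 + 4347 = -23492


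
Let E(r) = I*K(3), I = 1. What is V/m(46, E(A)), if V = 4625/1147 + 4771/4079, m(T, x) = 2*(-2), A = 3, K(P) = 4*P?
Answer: -164444/126449 ≈ -1.3005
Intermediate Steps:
E(r) = 12 (E(r) = 1*(4*3) = 1*12 = 12)
m(T, x) = -4
V = 657776/126449 (V = 4625*(1/1147) + 4771*(1/4079) = 125/31 + 4771/4079 = 657776/126449 ≈ 5.2019)
V/m(46, E(A)) = (657776/126449)/(-4) = (657776/126449)*(-1/4) = -164444/126449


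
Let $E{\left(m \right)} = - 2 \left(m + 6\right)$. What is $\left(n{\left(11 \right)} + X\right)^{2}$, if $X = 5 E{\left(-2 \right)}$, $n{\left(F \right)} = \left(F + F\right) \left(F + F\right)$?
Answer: $197136$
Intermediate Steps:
$E{\left(m \right)} = -12 - 2 m$ ($E{\left(m \right)} = - 2 \left(6 + m\right) = -12 - 2 m$)
$n{\left(F \right)} = 4 F^{2}$ ($n{\left(F \right)} = 2 F 2 F = 4 F^{2}$)
$X = -40$ ($X = 5 \left(-12 - -4\right) = 5 \left(-12 + 4\right) = 5 \left(-8\right) = -40$)
$\left(n{\left(11 \right)} + X\right)^{2} = \left(4 \cdot 11^{2} - 40\right)^{2} = \left(4 \cdot 121 - 40\right)^{2} = \left(484 - 40\right)^{2} = 444^{2} = 197136$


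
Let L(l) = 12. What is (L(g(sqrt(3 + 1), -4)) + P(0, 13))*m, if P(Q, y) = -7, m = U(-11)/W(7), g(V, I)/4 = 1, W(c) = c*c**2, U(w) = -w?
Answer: 55/343 ≈ 0.16035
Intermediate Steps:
W(c) = c**3
g(V, I) = 4 (g(V, I) = 4*1 = 4)
m = 11/343 (m = (-1*(-11))/(7**3) = 11/343 ≈ 0.032070)
(L(g(sqrt(3 + 1), -4)) + P(0, 13))*m = (12 - 7)*(11/343) = 5*(11/343) = 55/343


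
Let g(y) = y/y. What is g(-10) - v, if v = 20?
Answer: -19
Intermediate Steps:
g(y) = 1
g(-10) - v = 1 - 1*20 = 1 - 20 = -19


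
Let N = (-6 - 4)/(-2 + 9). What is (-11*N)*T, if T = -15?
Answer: -1650/7 ≈ -235.71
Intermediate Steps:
N = -10/7 ≈ -1.4286
(-11*N)*T = -11*(-10/7)*(-15) = (110/7)*(-15) = -1650/7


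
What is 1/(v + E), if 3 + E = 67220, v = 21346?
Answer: 1/88563 ≈ 1.1291e-5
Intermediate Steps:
E = 67217 (E = -3 + 67220 = 67217)
1/(v + E) = 1/(21346 + 67217) = 1/88563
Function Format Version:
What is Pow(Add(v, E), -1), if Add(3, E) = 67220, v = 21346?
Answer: Rational(1, 88563) ≈ 1.1291e-5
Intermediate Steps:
E = 67217 (E = Add(-3, 67220) = 67217)
Pow(Add(v, E), -1) = Pow(Add(21346, 67217), -1) = Pow(88563, -1) = Rational(1, 88563)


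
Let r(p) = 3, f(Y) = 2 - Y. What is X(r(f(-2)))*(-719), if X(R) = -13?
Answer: 9347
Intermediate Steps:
X(r(f(-2)))*(-719) = -13*(-719) = 9347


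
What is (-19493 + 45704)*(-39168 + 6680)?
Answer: -851542968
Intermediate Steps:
(-19493 + 45704)*(-39168 + 6680) = 26211*(-32488) = -851542968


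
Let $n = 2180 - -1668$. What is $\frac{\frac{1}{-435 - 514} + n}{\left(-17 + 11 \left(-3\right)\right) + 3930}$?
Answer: $\frac{3651751}{3682120} \approx 0.99175$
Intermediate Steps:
$n = 3848$ ($n = 2180 + 1668 = 3848$)
$\frac{\frac{1}{-435 - 514} + n}{\left(-17 + 11 \left(-3\right)\right) + 3930} = \frac{\frac{1}{-435 - 514} + 3848}{\left(-17 + 11 \left(-3\right)\right) + 3930} = \frac{\frac{1}{-949} + 3848}{\left(-17 - 33\right) + 3930} = \frac{- \frac{1}{949} + 3848}{-50 + 3930} = \frac{3651751}{949 \cdot 3880} = \frac{3651751}{949} \cdot \frac{1}{3880} = \frac{3651751}{3682120}$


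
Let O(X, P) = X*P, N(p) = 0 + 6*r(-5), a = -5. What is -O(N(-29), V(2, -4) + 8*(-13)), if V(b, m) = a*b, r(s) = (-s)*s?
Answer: -17100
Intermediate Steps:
r(s) = -s²
V(b, m) = -5*b
N(p) = -150 (N(p) = 0 + 6*(-1*(-5)²) = 0 + 6*(-1*25) = 0 + 6*(-25) = 0 - 150 = -150)
O(X, P) = P*X
-O(N(-29), V(2, -4) + 8*(-13)) = -(-5*2 + 8*(-13))*(-150) = -(-10 - 104)*(-150) = -(-114)*(-150) = -1*17100 = -17100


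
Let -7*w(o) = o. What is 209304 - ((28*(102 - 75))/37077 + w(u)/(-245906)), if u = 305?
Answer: 4452746626050833/21274065778 ≈ 2.0930e+5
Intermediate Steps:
w(o) = -o/7
209304 - ((28*(102 - 75))/37077 + w(u)/(-245906)) = 209304 - ((28*(102 - 75))/37077 - ⅐*305/(-245906)) = 209304 - ((28*27)*(1/37077) - 305/7*(-1/245906)) = 209304 - (756*(1/37077) + 305/1721342) = 209304 - (252/12359 + 305/1721342) = 209304 - 1*437547679/21274065778 = 209304 - 437547679/21274065778 = 4452746626050833/21274065778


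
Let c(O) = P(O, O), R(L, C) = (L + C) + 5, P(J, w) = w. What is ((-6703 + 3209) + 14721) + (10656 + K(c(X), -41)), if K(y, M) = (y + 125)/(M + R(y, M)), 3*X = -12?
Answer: 1772402/81 ≈ 21882.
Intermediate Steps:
R(L, C) = 5 + C + L (R(L, C) = (C + L) + 5 = 5 + C + L)
X = -4 (X = (1/3)*(-12) = -4)
c(O) = O
K(y, M) = (125 + y)/(5 + y + 2*M) (K(y, M) = (y + 125)/(M + (5 + M + y)) = (125 + y)/(5 + y + 2*M))
((-6703 + 3209) + 14721) + (10656 + K(c(X), -41)) = ((-6703 + 3209) + 14721) + (10656 + (125 - 4)/(5 - 4 + 2*(-41))) = (-3494 + 14721) + (10656 + 121/(5 - 4 - 82)) = 11227 + (10656 + 121/(-81)) = 11227 + (10656 - 1/81*121) = 11227 + (10656 - 121/81) = 11227 + 863015/81 = 1772402/81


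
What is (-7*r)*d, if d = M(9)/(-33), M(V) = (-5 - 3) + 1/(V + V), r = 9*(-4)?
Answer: 182/3 ≈ 60.667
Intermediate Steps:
r = -36
M(V) = -8 + 1/(2*V)
d = 13/54 (d = (-8 + (½)/9)/(-33) = (-8 + (½)*(⅑))*(-1/33) = (-8 + 1/18)*(-1/33) = -143/18*(-1/33) = 13/54 ≈ 0.24074)
(-7*r)*d = -7*(-36)*(13/54) = 252*(13/54) = 182/3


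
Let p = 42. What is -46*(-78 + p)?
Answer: 1656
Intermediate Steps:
-46*(-78 + p) = -46*(-78 + 42) = -46*(-36) = 1656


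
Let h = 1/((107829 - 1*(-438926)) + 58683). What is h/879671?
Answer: 1/532586250898 ≈ 1.8776e-12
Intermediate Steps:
h = 1/605438 (h = 1/((107829 + 438926) + 58683) = 1/(546755 + 58683) = 1/605438 ≈ 1.6517e-6)
h/879671 = (1/605438)/879671 = (1/605438)*(1/879671) = 1/532586250898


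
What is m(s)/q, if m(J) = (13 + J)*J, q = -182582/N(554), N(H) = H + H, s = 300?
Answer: -52020600/91291 ≈ -569.83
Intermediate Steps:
N(H) = 2*H
q = -91291/554 (q = -182582/(2*554) = -182582/1108 = -182582*1/1108 = -91291/554 ≈ -164.79)
m(J) = J*(13 + J)
m(s)/q = (300*(13 + 300))/(-91291/554) = (300*313)*(-554/91291) = 93900*(-554/91291) = -52020600/91291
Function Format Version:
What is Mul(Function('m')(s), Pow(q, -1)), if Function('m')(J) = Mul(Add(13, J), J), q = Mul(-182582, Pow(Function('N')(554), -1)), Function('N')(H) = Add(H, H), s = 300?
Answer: Rational(-52020600, 91291) ≈ -569.83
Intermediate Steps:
Function('N')(H) = Mul(2, H)
q = Rational(-91291, 554) (q = Mul(-182582, Pow(Mul(2, 554), -1)) = Mul(-182582, Pow(1108, -1)) = Mul(-182582, Rational(1, 1108)) = Rational(-91291, 554) ≈ -164.79)
Function('m')(J) = Mul(J, Add(13, J))
Mul(Function('m')(s), Pow(q, -1)) = Mul(Mul(300, Add(13, 300)), Pow(Rational(-91291, 554), -1)) = Mul(Mul(300, 313), Rational(-554, 91291)) = Mul(93900, Rational(-554, 91291)) = Rational(-52020600, 91291)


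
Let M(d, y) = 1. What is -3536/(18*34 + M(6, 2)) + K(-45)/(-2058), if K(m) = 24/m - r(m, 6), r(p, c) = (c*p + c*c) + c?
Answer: -55623938/9461655 ≈ -5.8789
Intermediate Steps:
r(p, c) = c + c² + c*p (r(p, c) = (c*p + c²) + c = (c² + c*p) + c = c + c² + c*p)
K(m) = -42 - 6*m + 24/m (K(m) = 24/m - 6*(1 + 6 + m) = 24/m - 6*(7 + m) = 24/m - (42 + 6*m) = 24/m + (-42 - 6*m) = -42 - 6*m + 24/m)
-3536/(18*34 + M(6, 2)) + K(-45)/(-2058) = -3536/(18*34 + 1) + (-42 - 6*(-45) + 24/(-45))/(-2058) = -3536/(612 + 1) + (-42 + 270 + 24*(-1/45))*(-1/2058) = -3536/613 + (-42 + 270 - 8/15)*(-1/2058) = -3536*1/613 + (3412/15)*(-1/2058) = -3536/613 - 1706/15435 = -55623938/9461655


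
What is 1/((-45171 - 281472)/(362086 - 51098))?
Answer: -310988/326643 ≈ -0.95207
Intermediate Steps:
1/((-45171 - 281472)/(362086 - 51098)) = 1/(-326643/310988) = -310988/326643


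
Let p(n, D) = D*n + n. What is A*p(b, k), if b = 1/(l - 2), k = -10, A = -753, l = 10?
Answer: 6777/8 ≈ 847.13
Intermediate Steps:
b = ⅛ (b = 1/(10 - 2) = 1/8 = ⅛ ≈ 0.12500)
p(n, D) = n + D*n
A*p(b, k) = -753*(1 - 10)/8 = -753*(-9)/8 = -753*(-9/8) = 6777/8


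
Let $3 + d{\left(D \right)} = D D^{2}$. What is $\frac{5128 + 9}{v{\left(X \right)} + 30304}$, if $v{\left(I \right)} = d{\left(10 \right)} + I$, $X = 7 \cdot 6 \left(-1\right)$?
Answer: $\frac{5137}{31259} \approx 0.16434$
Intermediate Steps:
$d{\left(D \right)} = -3 + D^{3}$ ($d{\left(D \right)} = -3 + D D^{2} = -3 + D^{3}$)
$X = -42$ ($X = 42 \left(-1\right) = -42$)
$v{\left(I \right)} = 997 + I$ ($v{\left(I \right)} = \left(-3 + 10^{3}\right) + I = \left(-3 + 1000\right) + I = 997 + I$)
$\frac{5128 + 9}{v{\left(X \right)} + 30304} = \frac{5128 + 9}{\left(997 - 42\right) + 30304} = \frac{5137}{955 + 30304} = \frac{5137}{31259}$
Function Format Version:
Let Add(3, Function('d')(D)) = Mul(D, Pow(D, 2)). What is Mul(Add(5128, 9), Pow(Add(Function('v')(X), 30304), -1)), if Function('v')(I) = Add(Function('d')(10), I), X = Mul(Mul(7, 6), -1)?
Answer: Rational(5137, 31259) ≈ 0.16434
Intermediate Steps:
Function('d')(D) = Add(-3, Pow(D, 3)) (Function('d')(D) = Add(-3, Mul(D, Pow(D, 2))) = Add(-3, Pow(D, 3)))
X = -42 (X = Mul(42, -1) = -42)
Function('v')(I) = Add(997, I) (Function('v')(I) = Add(Add(-3, Pow(10, 3)), I) = Add(Add(-3, 1000), I) = Add(997, I))
Mul(Add(5128, 9), Pow(Add(Function('v')(X), 30304), -1)) = Mul(Add(5128, 9), Pow(Add(Add(997, -42), 30304), -1)) = Mul(5137, Pow(Add(955, 30304), -1)) = Mul(5137, Pow(31259, -1)) = Mul(5137, Rational(1, 31259)) = Rational(5137, 31259)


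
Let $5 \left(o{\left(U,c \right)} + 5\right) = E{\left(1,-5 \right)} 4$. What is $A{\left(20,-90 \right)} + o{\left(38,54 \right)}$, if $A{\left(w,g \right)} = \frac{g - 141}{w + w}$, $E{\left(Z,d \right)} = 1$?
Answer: $- \frac{399}{40} \approx -9.975$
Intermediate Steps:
$o{\left(U,c \right)} = - \frac{21}{5}$ ($o{\left(U,c \right)} = -5 + \frac{1 \cdot 4}{5} = -5 + \frac{1}{5} \cdot 4 = -5 + \frac{4}{5} = - \frac{21}{5}$)
$A{\left(w,g \right)} = \frac{-141 + g}{2 w}$
$A{\left(20,-90 \right)} + o{\left(38,54 \right)} = \frac{-141 - 90}{2 \cdot 20} - \frac{21}{5} = \frac{1}{2} \cdot \frac{1}{20} \left(-231\right) - \frac{21}{5} = - \frac{231}{40} - \frac{21}{5} = - \frac{399}{40}$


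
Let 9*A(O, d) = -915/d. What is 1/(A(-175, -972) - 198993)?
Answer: -2916/580263283 ≈ -5.0253e-6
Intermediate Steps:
A(O, d) = -305/(3*d) (A(O, d) = (-915/d)/9 = -305/(3*d))
1/(A(-175, -972) - 198993) = 1/(-305/3/(-972) - 198993) = 1/(-305/3*(-1/972) - 198993) = 1/(305/2916 - 198993) = 1/(-580263283/2916) = -2916/580263283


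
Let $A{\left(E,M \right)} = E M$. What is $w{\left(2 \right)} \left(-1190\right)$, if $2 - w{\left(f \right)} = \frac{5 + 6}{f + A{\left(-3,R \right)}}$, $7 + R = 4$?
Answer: $-1190$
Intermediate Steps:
$R = -3$ ($R = -7 + 4 = -3$)
$w{\left(f \right)} = 2 - \frac{11}{9 + f}$ ($w{\left(f \right)} = 2 - \frac{5 + 6}{f - -9} = 2 - \frac{11}{f + 9} = 2 - \frac{11}{9 + f}$)
$w{\left(2 \right)} \left(-1190\right) = \frac{7 + 2 \cdot 2}{9 + 2} \left(-1190\right) = \frac{7 + 4}{11} \left(-1190\right) = \frac{1}{11} \cdot 11 \left(-1190\right) = 1 \left(-1190\right) = -1190$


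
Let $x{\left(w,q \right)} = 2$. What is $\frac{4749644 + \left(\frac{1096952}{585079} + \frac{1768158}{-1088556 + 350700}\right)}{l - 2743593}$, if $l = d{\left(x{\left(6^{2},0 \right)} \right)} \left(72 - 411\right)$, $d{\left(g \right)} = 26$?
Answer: $- \frac{16273335942083161}{9430359133855968} \approx -1.7256$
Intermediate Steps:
$l = -8814$ ($l = 26 \left(72 - 411\right) = 26 \left(-339\right) = -8814$)
$\frac{4749644 + \left(\frac{1096952}{585079} + \frac{1768158}{-1088556 + 350700}\right)}{l - 2743593} = \frac{4749644 + \left(\frac{1096952}{585079} + \frac{1768158}{-1088556 + 350700}\right)}{-8814 - 2743593} = \frac{4749644 + \left(1096952 \cdot \frac{1}{585079} + \frac{1768158}{-737856}\right)}{-2752407} = \left(4749644 + \left(\frac{1096952}{585079} + 1768158 \left(- \frac{1}{737856}\right)\right)\right) \left(- \frac{1}{2752407}\right) = \left(4749644 + \left(\frac{1096952}{585079} - \frac{14033}{5856}\right)\right) \left(- \frac{1}{2752407}\right) = \left(4749644 - \frac{1786662695}{3426222624}\right) \left(- \frac{1}{2752407}\right) = \frac{16273335942083161}{3426222624} \left(- \frac{1}{2752407}\right) = - \frac{16273335942083161}{9430359133855968}$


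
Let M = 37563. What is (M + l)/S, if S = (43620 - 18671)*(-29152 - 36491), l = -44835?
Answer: 2424/545909069 ≈ 4.4403e-6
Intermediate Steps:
S = -1637727207 (S = 24949*(-65643) = -1637727207)
(M + l)/S = (37563 - 44835)/(-1637727207) = -7272*(-1/1637727207) = 2424/545909069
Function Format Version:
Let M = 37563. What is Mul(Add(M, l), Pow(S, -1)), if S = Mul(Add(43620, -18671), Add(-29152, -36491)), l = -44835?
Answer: Rational(2424, 545909069) ≈ 4.4403e-6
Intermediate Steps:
S = -1637727207 (S = Mul(24949, -65643) = -1637727207)
Mul(Add(M, l), Pow(S, -1)) = Mul(Add(37563, -44835), Pow(-1637727207, -1)) = Mul(-7272, Rational(-1, 1637727207)) = Rational(2424, 545909069)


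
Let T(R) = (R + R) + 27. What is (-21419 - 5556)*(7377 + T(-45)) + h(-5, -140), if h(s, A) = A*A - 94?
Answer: -197275644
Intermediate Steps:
T(R) = 27 + 2*R (T(R) = 2*R + 27 = 27 + 2*R)
h(s, A) = -94 + A² (h(s, A) = A² - 94 = -94 + A²)
(-21419 - 5556)*(7377 + T(-45)) + h(-5, -140) = (-21419 - 5556)*(7377 + (27 + 2*(-45))) + (-94 + (-140)²) = -26975*(7377 + (27 - 90)) + (-94 + 19600) = -26975*(7377 - 63) + 19506 = -26975*7314 + 19506 = -197295150 + 19506 = -197275644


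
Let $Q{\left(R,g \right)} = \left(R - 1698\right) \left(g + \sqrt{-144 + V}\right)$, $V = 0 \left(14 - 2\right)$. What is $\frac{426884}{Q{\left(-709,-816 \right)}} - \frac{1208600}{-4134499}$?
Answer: $\frac{70367940283972}{138080379915375} + \frac{106721 i}{33397125} \approx 0.50962 + 0.0031955 i$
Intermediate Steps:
$V = 0$ ($V = 0 \cdot 12 = 0$)
$Q{\left(R,g \right)} = \left(-1698 + R\right) \left(g + 12 i\right)$ ($Q{\left(R,g \right)} = \left(R - 1698\right) \left(g + \sqrt{-144 + 0}\right) = \left(-1698 + R\right) \left(g + \sqrt{-144}\right) = \left(-1698 + R\right) \left(g + 12 i\right)$)
$\frac{426884}{Q{\left(-709,-816 \right)}} - \frac{1208600}{-4134499} = \frac{426884}{- 20376 i - -1385568 - -578544 + 12 i \left(-709\right)} - \frac{1208600}{-4134499} = \frac{426884}{- 20376 i + 1385568 + 578544 - 8508 i} - - \frac{1208600}{4134499} = \frac{426884}{1964112 - 28884 i} + \frac{1208600}{4134499} = 426884 \frac{1964112 + 28884 i}{3858570234000} + \frac{1208600}{4134499} = \frac{106721 \left(1964112 + 28884 i\right)}{964642558500} + \frac{1208600}{4134499} = \frac{1208600}{4134499} + \frac{106721 \left(1964112 + 28884 i\right)}{964642558500}$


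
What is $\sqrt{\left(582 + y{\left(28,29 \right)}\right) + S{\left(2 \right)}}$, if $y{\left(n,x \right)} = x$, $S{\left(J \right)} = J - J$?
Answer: $\sqrt{611} \approx 24.718$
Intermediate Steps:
$S{\left(J \right)} = 0$
$\sqrt{\left(582 + y{\left(28,29 \right)}\right) + S{\left(2 \right)}} = \sqrt{\left(582 + 29\right) + 0} = \sqrt{611 + 0} = \sqrt{611}$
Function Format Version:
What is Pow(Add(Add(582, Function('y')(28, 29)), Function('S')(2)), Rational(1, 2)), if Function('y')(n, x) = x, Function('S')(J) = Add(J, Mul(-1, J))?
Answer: Pow(611, Rational(1, 2)) ≈ 24.718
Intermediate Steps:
Function('S')(J) = 0
Pow(Add(Add(582, Function('y')(28, 29)), Function('S')(2)), Rational(1, 2)) = Pow(Add(Add(582, 29), 0), Rational(1, 2)) = Pow(Add(611, 0), Rational(1, 2)) = Pow(611, Rational(1, 2))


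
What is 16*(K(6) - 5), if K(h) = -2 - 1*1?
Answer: -128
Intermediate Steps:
K(h) = -3 (K(h) = -2 - 1 = -3)
16*(K(6) - 5) = 16*(-3 - 5) = 16*(-8) = -128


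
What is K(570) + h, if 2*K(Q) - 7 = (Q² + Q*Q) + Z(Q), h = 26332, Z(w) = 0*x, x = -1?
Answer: 702471/2 ≈ 3.5124e+5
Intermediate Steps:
Z(w) = 0 (Z(w) = 0*(-1) = 0)
K(Q) = 7/2 + Q² (K(Q) = 7/2 + ((Q² + Q*Q) + 0)/2 = 7/2 + ((Q² + Q²) + 0)/2 = 7/2 + (2*Q² + 0)/2 = 7/2 + (2*Q²)/2 = 7/2 + Q²)
K(570) + h = (7/2 + 570²) + 26332 = (7/2 + 324900) + 26332 = 649807/2 + 26332 = 702471/2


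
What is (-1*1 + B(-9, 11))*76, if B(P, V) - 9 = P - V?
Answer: -912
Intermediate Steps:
B(P, V) = 9 + P - V (B(P, V) = 9 + (P - V) = 9 + P - V)
(-1*1 + B(-9, 11))*76 = (-1*1 + (9 - 9 - 1*11))*76 = (-1 + (9 - 9 - 11))*76 = (-1 - 11)*76 = -12*76 = -912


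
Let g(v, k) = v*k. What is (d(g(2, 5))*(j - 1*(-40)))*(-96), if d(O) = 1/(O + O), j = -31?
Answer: -216/5 ≈ -43.200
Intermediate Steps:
g(v, k) = k*v
d(O) = 1/(2*O)
(d(g(2, 5))*(j - 1*(-40)))*(-96) = ((1/(2*((5*2))))*(-31 - 1*(-40)))*(-96) = (((½)/10)*(-31 + 40))*(-96) = (((½)*(⅒))*9)*(-96) = ((1/20)*9)*(-96) = (9/20)*(-96) = -216/5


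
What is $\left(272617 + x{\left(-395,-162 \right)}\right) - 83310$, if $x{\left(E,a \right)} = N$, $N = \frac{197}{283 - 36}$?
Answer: $\frac{46759026}{247} \approx 1.8931 \cdot 10^{5}$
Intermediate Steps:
$N = \frac{197}{247} \approx 0.79757$
$x{\left(E,a \right)} = \frac{197}{247}$
$\left(272617 + x{\left(-395,-162 \right)}\right) - 83310 = \left(272617 + \frac{197}{247}\right) - 83310 = \frac{67336596}{247} - 83310 = \frac{46759026}{247}$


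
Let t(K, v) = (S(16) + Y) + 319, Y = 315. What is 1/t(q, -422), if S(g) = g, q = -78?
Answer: 1/650 ≈ 0.0015385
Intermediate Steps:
t(K, v) = 650 (t(K, v) = (16 + 315) + 319 = 331 + 319 = 650)
1/t(q, -422) = 1/650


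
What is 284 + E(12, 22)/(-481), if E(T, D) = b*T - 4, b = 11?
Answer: 136476/481 ≈ 283.73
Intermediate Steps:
E(T, D) = -4 + 11*T (E(T, D) = 11*T - 4 = -4 + 11*T)
284 + E(12, 22)/(-481) = 284 + (-4 + 11*12)/(-481) = 284 + (-4 + 132)*(-1/481) = 284 + 128*(-1/481) = 284 - 128/481 = 136476/481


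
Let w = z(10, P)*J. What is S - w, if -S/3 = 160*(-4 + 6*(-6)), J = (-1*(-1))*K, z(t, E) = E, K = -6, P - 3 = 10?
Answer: 19278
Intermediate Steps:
P = 13 (P = 3 + 10 = 13)
J = -6 (J = -1*(-1)*(-6) = 1*(-6) = -6)
w = -78 (w = 13*(-6) = -78)
S = 19200 (S = -480*(-4 + 6*(-6)) = -480*(-4 - 36) = -480*(-40) = -3*(-6400) = 19200)
S - w = 19200 - 1*(-78) = 19200 + 78 = 19278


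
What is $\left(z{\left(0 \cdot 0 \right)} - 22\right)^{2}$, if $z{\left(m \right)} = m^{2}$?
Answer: $484$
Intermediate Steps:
$\left(z{\left(0 \cdot 0 \right)} - 22\right)^{2} = \left(\left(0 \cdot 0\right)^{2} - 22\right)^{2} = \left(0^{2} - 22\right)^{2} = \left(0 - 22\right)^{2} = \left(-22\right)^{2} = 484$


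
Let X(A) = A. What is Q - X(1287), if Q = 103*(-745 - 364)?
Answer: -115514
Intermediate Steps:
Q = -114227 (Q = 103*(-1109) = -114227)
Q - X(1287) = -114227 - 1*1287 = -114227 - 1287 = -115514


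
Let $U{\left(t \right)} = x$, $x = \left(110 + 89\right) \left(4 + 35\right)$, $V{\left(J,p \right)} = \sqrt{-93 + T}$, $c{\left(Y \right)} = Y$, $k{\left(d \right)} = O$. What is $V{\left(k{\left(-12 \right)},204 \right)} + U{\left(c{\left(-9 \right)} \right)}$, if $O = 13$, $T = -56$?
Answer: $7761 + i \sqrt{149} \approx 7761.0 + 12.207 i$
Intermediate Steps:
$k{\left(d \right)} = 13$
$V{\left(J,p \right)} = i \sqrt{149}$ ($V{\left(J,p \right)} = \sqrt{-93 - 56} = \sqrt{-149} = i \sqrt{149}$)
$x = 7761$ ($x = 199 \cdot 39 = 7761$)
$U{\left(t \right)} = 7761$
$V{\left(k{\left(-12 \right)},204 \right)} + U{\left(c{\left(-9 \right)} \right)} = i \sqrt{149} + 7761 = 7761 + i \sqrt{149}$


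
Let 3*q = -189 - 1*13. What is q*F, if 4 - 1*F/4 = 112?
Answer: 29088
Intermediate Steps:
q = -202/3 (q = (-189 - 1*13)/3 = (-189 - 13)/3 = (1/3)*(-202) = -202/3 ≈ -67.333)
F = -432 (F = 16 - 4*112 = 16 - 448 = -432)
q*F = -202/3*(-432) = 29088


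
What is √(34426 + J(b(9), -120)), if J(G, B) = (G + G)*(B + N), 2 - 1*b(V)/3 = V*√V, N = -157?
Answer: 2*√18994 ≈ 275.64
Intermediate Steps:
b(V) = 6 - 3*V^(3/2) (b(V) = 6 - 3*V*√V = 6 - 3*V^(3/2))
J(G, B) = 2*G*(-157 + B) (J(G, B) = (G + G)*(B - 157) = (2*G)*(-157 + B) = 2*G*(-157 + B))
√(34426 + J(b(9), -120)) = √(34426 + 2*(6 - 3*9^(3/2))*(-157 - 120)) = √(34426 + 2*(6 - 3*27)*(-277)) = √(34426 + 2*(6 - 81)*(-277)) = √(34426 + 2*(-75)*(-277)) = √(34426 + 41550) = √75976 = 2*√18994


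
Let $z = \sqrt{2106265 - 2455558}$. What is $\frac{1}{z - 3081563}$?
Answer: $- \frac{3081563}{9496030872262} - \frac{i \sqrt{349293}}{9496030872262} \approx -3.2451 \cdot 10^{-7} - 6.2238 \cdot 10^{-11} i$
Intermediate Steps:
$z = i \sqrt{349293}$ ($z = \sqrt{-349293} = i \sqrt{349293} \approx 591.01 i$)
$\frac{1}{z - 3081563} = \frac{1}{i \sqrt{349293} - 3081563} = \frac{1}{-3081563 + i \sqrt{349293}}$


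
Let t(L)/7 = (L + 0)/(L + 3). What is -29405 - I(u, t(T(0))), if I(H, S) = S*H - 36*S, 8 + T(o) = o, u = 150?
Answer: -153409/5 ≈ -30682.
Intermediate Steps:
T(o) = -8 + o
t(L) = 7*L/(3 + L) (t(L) = 7*((L + 0)/(L + 3)) = 7*(L/(3 + L)) = 7*L/(3 + L))
I(H, S) = -36*S + H*S (I(H, S) = H*S - 36*S = -36*S + H*S)
-29405 - I(u, t(T(0))) = -29405 - 7*(-8 + 0)/(3 + (-8 + 0))*(-36 + 150) = -29405 - 7*(-8)/(3 - 8)*114 = -29405 - 7*(-8)/(-5)*114 = -29405 - 7*(-8)*(-⅕)*114 = -29405 - 56*114/5 = -29405 - 1*6384/5 = -29405 - 6384/5 = -153409/5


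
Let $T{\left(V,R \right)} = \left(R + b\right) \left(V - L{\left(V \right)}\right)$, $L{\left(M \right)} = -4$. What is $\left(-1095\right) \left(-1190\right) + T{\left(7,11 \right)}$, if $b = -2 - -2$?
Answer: $1303171$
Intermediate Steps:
$b = 0$ ($b = -2 + 2 = 0$)
$T{\left(V,R \right)} = R \left(4 + V\right)$ ($T{\left(V,R \right)} = \left(R + 0\right) \left(V - -4\right) = R \left(V + 4\right) = R \left(4 + V\right)$)
$\left(-1095\right) \left(-1190\right) + T{\left(7,11 \right)} = \left(-1095\right) \left(-1190\right) + 11 \left(4 + 7\right) = 1303050 + 11 \cdot 11 = 1303050 + 121 = 1303171$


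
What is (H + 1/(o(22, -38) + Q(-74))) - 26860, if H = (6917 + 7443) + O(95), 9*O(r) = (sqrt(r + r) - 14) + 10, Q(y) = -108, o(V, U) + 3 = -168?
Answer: -3487625/279 + sqrt(190)/9 ≈ -12499.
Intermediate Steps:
o(V, U) = -171 (o(V, U) = -3 - 168 = -171)
O(r) = -4/9 + sqrt(2)*sqrt(r)/9 (O(r) = ((sqrt(r + r) - 14) + 10)/9 = ((sqrt(2*r) - 14) + 10)/9 = ((sqrt(2)*sqrt(r) - 14) + 10)/9 = ((-14 + sqrt(2)*sqrt(r)) + 10)/9 = (-4 + sqrt(2)*sqrt(r))/9 = -4/9 + sqrt(2)*sqrt(r)/9)
H = 129236/9 + sqrt(190)/9 (H = (6917 + 7443) + (-4/9 + sqrt(2)*sqrt(95)/9) = 14360 + (-4/9 + sqrt(190)/9) = 129236/9 + sqrt(190)/9 ≈ 14361.)
(H + 1/(o(22, -38) + Q(-74))) - 26860 = ((129236/9 + sqrt(190)/9) + 1/(-171 - 108)) - 26860 = ((129236/9 + sqrt(190)/9) + 1/(-279)) - 26860 = ((129236/9 + sqrt(190)/9) - 1/279) - 26860 = (4006315/279 + sqrt(190)/9) - 26860 = -3487625/279 + sqrt(190)/9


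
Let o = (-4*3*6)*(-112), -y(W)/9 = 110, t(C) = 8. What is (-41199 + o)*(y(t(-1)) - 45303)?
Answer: 1533918555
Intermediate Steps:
y(W) = -990 (y(W) = -9*110 = -990)
o = 8064 (o = -12*6*(-112) = -72*(-112) = 8064)
(-41199 + o)*(y(t(-1)) - 45303) = (-41199 + 8064)*(-990 - 45303) = -33135*(-46293) = 1533918555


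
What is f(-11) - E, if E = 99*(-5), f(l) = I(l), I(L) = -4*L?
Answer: 539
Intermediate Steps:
f(l) = -4*l
E = -495
f(-11) - E = -4*(-11) - 1*(-495) = 44 + 495 = 539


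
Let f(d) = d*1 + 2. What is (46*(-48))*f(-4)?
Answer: 4416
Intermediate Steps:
f(d) = 2 + d (f(d) = d + 2 = 2 + d)
(46*(-48))*f(-4) = (46*(-48))*(2 - 4) = -2208*(-2) = 4416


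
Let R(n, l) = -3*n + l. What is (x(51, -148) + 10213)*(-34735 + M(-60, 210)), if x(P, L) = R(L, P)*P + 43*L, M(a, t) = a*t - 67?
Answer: -1379113788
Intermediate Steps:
R(n, l) = l - 3*n
M(a, t) = -67 + a*t
x(P, L) = 43*L + P*(P - 3*L) (x(P, L) = (P - 3*L)*P + 43*L = P*(P - 3*L) + 43*L = 43*L + P*(P - 3*L))
(x(51, -148) + 10213)*(-34735 + M(-60, 210)) = ((43*(-148) - 1*51*(-1*51 + 3*(-148))) + 10213)*(-34735 + (-67 - 60*210)) = ((-6364 - 1*51*(-51 - 444)) + 10213)*(-34735 + (-67 - 12600)) = ((-6364 - 1*51*(-495)) + 10213)*(-34735 - 12667) = ((-6364 + 25245) + 10213)*(-47402) = (18881 + 10213)*(-47402) = 29094*(-47402) = -1379113788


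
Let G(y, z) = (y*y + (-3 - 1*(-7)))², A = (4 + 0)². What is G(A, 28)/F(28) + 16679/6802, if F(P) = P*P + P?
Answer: 118339637/1380806 ≈ 85.703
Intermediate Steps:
A = 16 (A = 4² = 16)
G(y, z) = (4 + y²)² (G(y, z) = (y² + (-3 + 7))² = (y² + 4)² = (4 + y²)²)
F(P) = P + P² (F(P) = P² + P = P + P²)
G(A, 28)/F(28) + 16679/6802 = (4 + 16²)²/((28*(1 + 28))) + 16679/6802 = (4 + 256)²/((28*29)) + 16679*(1/6802) = 260²/812 + 16679/6802 = 67600*(1/812) + 16679/6802 = 16900/203 + 16679/6802 = 118339637/1380806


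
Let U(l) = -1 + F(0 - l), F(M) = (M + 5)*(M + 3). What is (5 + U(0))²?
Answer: 361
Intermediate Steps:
F(M) = (3 + M)*(5 + M) (F(M) = (5 + M)*(3 + M) = (3 + M)*(5 + M))
U(l) = 14 + l² - 8*l (U(l) = -1 + (15 + (0 - l)² + 8*(0 - l)) = -1 + (15 + (-l)² + 8*(-l)) = -1 + (15 + l² - 8*l) = 14 + l² - 8*l)
(5 + U(0))² = (5 + (14 + 0² - 8*0))² = (5 + (14 + 0 + 0))² = (5 + 14)² = 19² = 361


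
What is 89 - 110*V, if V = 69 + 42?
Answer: -12121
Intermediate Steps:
V = 111
89 - 110*V = 89 - 110*111 = 89 - 12210 = -12121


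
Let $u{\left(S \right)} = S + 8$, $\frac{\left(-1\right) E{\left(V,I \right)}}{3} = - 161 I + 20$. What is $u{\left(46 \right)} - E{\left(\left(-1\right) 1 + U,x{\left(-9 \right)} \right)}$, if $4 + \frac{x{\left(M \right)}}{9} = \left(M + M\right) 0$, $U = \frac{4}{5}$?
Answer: $17502$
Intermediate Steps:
$U = \frac{4}{5}$ ($U = 4 \cdot \frac{1}{5} = \frac{4}{5} \approx 0.8$)
$x{\left(M \right)} = -36$ ($x{\left(M \right)} = -36 + 9 \left(M + M\right) 0 = -36 + 9 \cdot 2 M 0 = -36 + 9 \cdot 0 = -36 + 0 = -36$)
$E{\left(V,I \right)} = -60 + 483 I$ ($E{\left(V,I \right)} = - 3 \left(- 161 I + 20\right) = - 3 \left(20 - 161 I\right) = -60 + 483 I$)
$u{\left(S \right)} = 8 + S$
$u{\left(46 \right)} - E{\left(\left(-1\right) 1 + U,x{\left(-9 \right)} \right)} = \left(8 + 46\right) - \left(-60 + 483 \left(-36\right)\right) = 54 - \left(-60 - 17388\right) = 54 - -17448 = 54 + 17448 = 17502$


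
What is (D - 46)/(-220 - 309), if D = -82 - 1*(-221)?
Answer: -93/529 ≈ -0.17580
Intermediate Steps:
D = 139 (D = -82 + 221 = 139)
(D - 46)/(-220 - 309) = (139 - 46)/(-220 - 309) = 93/(-529) = 93*(-1/529) = -93/529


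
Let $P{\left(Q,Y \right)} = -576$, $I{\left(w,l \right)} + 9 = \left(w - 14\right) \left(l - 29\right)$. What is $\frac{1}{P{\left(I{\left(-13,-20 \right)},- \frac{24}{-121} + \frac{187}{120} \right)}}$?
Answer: $- \frac{1}{576} \approx -0.0017361$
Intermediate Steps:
$I{\left(w,l \right)} = -9 + \left(-29 + l\right) \left(-14 + w\right)$ ($I{\left(w,l \right)} = -9 + \left(w - 14\right) \left(l - 29\right) = -9 + \left(-14 + w\right) \left(-29 + l\right) = -9 + \left(-29 + l\right) \left(-14 + w\right)$)
$\frac{1}{P{\left(I{\left(-13,-20 \right)},- \frac{24}{-121} + \frac{187}{120} \right)}} = \frac{1}{-576} = - \frac{1}{576}$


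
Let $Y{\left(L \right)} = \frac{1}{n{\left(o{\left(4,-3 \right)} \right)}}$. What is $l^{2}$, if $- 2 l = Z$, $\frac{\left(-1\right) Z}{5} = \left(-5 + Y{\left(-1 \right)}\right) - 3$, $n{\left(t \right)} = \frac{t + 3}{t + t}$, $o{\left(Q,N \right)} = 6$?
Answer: $\frac{2500}{9} \approx 277.78$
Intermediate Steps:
$n{\left(t \right)} = \frac{3 + t}{2 t}$
$Y{\left(L \right)} = \frac{4}{3}$ ($Y{\left(L \right)} = \frac{1}{\frac{1}{2} \cdot \frac{1}{6} \left(3 + 6\right)} = \frac{1}{\frac{1}{2} \cdot \frac{1}{6} \cdot 9} = \frac{1}{\frac{3}{4}} = \frac{4}{3}$)
$Z = \frac{100}{3}$ ($Z = - 5 \left(\left(-5 + \frac{4}{3}\right) - 3\right) = - 5 \left(- \frac{11}{3} - 3\right) = \left(-5\right) \left(- \frac{20}{3}\right) = \frac{100}{3} \approx 33.333$)
$l = - \frac{50}{3}$ ($l = \left(- \frac{1}{2}\right) \frac{100}{3} = - \frac{50}{3} \approx -16.667$)
$l^{2} = \left(- \frac{50}{3}\right)^{2} = \frac{2500}{9}$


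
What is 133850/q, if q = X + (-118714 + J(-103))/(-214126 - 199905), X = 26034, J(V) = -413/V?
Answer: 5708059083050/1110237181691 ≈ 5.1413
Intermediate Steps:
q = 1110237181691/42645193 (q = 26034 + (-118714 - 413/(-103))/(-214126 - 199905) = 26034 + (-118714 - 413*(-1/103))/(-414031) = 26034 + (-118714 + 413/103)*(-1/414031) = 26034 - 12227129/103*(-1/414031) = 26034 + 12227129/42645193 = 1110237181691/42645193 ≈ 26034.)
133850/q = 133850/(1110237181691/42645193) = 133850*(42645193/1110237181691) = 5708059083050/1110237181691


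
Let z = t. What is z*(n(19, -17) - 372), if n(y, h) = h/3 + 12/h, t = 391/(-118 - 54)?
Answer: 443831/516 ≈ 860.14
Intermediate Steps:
t = -391/172 (t = 391/(-172) = 391*(-1/172) = -391/172 ≈ -2.2733)
n(y, h) = 12/h + h/3 (n(y, h) = h*(⅓) + 12/h = h/3 + 12/h = 12/h + h/3)
z = -391/172 ≈ -2.2733
z*(n(19, -17) - 372) = -391*((12/(-17) + (⅓)*(-17)) - 372)/172 = -391*((12*(-1/17) - 17/3) - 372)/172 = -391*((-12/17 - 17/3) - 372)/172 = -391*(-325/51 - 372)/172 = -391/172*(-19297/51) = 443831/516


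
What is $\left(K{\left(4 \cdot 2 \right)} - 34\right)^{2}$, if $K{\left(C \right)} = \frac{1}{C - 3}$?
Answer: $\frac{28561}{25} \approx 1142.4$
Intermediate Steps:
$K{\left(C \right)} = \frac{1}{-3 + C}$
$\left(K{\left(4 \cdot 2 \right)} - 34\right)^{2} = \left(\frac{1}{-3 + 4 \cdot 2} - 34\right)^{2} = \left(\frac{1}{-3 + 8} - 34\right)^{2} = \left(\frac{1}{5} - 34\right)^{2} = \left(- \frac{169}{5}\right)^{2} = \frac{28561}{25}$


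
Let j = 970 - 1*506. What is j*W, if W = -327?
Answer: -151728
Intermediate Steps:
j = 464 (j = 970 - 506 = 464)
j*W = 464*(-327) = -151728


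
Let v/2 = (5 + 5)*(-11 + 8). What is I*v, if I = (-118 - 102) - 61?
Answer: 16860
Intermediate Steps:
I = -281 (I = -220 - 61 = -281)
v = -60 (v = 2*((5 + 5)*(-11 + 8)) = 2*(10*(-3)) = 2*(-30) = -60)
I*v = -281*(-60) = 16860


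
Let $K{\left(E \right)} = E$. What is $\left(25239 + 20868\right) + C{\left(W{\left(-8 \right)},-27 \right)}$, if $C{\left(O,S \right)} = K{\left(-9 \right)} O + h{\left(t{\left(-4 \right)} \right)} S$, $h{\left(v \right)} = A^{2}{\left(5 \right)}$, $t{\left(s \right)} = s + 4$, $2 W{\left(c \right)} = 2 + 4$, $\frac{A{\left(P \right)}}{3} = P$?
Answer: $40005$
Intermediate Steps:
$A{\left(P \right)} = 3 P$
$W{\left(c \right)} = 3$ ($W{\left(c \right)} = \frac{2 + 4}{2} = \frac{1}{2} \cdot 6 = 3$)
$t{\left(s \right)} = 4 + s$
$h{\left(v \right)} = 225$ ($h{\left(v \right)} = \left(3 \cdot 5\right)^{2} = 15^{2} = 225$)
$C{\left(O,S \right)} = - 9 O + 225 S$
$\left(25239 + 20868\right) + C{\left(W{\left(-8 \right)},-27 \right)} = \left(25239 + 20868\right) + \left(\left(-9\right) 3 + 225 \left(-27\right)\right) = 46107 - 6102 = 40005$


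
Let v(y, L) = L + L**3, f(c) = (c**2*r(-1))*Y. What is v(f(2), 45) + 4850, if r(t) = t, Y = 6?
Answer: 96020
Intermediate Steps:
f(c) = -6*c**2 (f(c) = (c**2*(-1))*6 = -c**2*6 = -6*c**2)
v(f(2), 45) + 4850 = (45 + 45**3) + 4850 = (45 + 91125) + 4850 = 91170 + 4850 = 96020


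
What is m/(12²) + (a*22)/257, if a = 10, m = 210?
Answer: 14275/6168 ≈ 2.3144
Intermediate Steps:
m/(12²) + (a*22)/257 = 210/(12²) + (10*22)/257 = 210/144 + 220*(1/257) = 210*(1/144) + 220/257 = 35/24 + 220/257 = 14275/6168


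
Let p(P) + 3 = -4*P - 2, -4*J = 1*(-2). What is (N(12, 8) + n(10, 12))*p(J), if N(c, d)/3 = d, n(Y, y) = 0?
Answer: -168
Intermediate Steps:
N(c, d) = 3*d
J = ½ (J = -(-2)/4 = -¼*(-2) = ½ ≈ 0.50000)
p(P) = -5 - 4*P (p(P) = -3 + (-4*P - 2) = -3 + (-2 - 4*P) = -5 - 4*P)
(N(12, 8) + n(10, 12))*p(J) = (3*8 + 0)*(-5 - 4*½) = (24 + 0)*(-5 - 2) = 24*(-7) = -168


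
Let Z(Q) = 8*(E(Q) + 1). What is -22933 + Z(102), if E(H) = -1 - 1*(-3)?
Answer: -22909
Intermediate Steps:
E(H) = 2 (E(H) = -1 + 3 = 2)
Z(Q) = 24 (Z(Q) = 8*(2 + 1) = 8*3 = 24)
-22933 + Z(102) = -22933 + 24 = -22909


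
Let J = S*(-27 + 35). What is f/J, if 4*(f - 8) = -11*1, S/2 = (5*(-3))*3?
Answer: -7/960 ≈ -0.0072917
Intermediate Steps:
S = -90 (S = 2*((5*(-3))*3) = 2*(-15*3) = 2*(-45) = -90)
J = -720 (J = -90*(-27 + 35) = -90*8 = -720)
f = 21/4 (f = 8 + (-11*1)/4 = 8 + (1/4)*(-11) = 8 - 11/4 = 21/4 ≈ 5.2500)
f/J = (21/4)/(-720) = (21/4)*(-1/720) = -7/960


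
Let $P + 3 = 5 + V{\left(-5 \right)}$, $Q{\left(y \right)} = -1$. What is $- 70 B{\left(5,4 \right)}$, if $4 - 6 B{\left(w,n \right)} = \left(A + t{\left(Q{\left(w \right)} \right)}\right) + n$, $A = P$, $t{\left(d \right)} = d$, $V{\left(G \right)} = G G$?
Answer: $\frac{910}{3} \approx 303.33$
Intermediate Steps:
$V{\left(G \right)} = G^{2}$
$P = 27$ ($P = -3 + \left(5 + \left(-5\right)^{2}\right) = -3 + \left(5 + 25\right) = -3 + 30 = 27$)
$A = 27$
$B{\left(w,n \right)} = - \frac{11}{3} - \frac{n}{6}$ ($B{\left(w,n \right)} = \frac{2}{3} - \frac{\left(27 - 1\right) + n}{6} = \frac{2}{3} - \frac{26 + n}{6} = \frac{2}{3} - \left(\frac{13}{3} + \frac{n}{6}\right) = - \frac{11}{3} - \frac{n}{6}$)
$- 70 B{\left(5,4 \right)} = - 70 \left(- \frac{11}{3} - \frac{2}{3}\right) = \left(-70\right) \left(- \frac{13}{3}\right) = \frac{910}{3}$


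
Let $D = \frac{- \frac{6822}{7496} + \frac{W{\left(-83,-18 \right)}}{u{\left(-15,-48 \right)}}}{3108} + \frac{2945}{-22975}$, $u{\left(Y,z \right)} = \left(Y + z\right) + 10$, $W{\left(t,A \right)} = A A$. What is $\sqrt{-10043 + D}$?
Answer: $\frac{i \sqrt{11454983993259271418360395}}{33772459660} \approx 100.22 i$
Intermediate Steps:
$W{\left(t,A \right)} = A^{2}$
$u{\left(Y,z \right)} = 10 + Y + z$
$D = - \frac{17621463593}{135089838640}$ ($D = \frac{- \frac{6822}{7496} + \frac{\left(-18\right)^{2}}{10 - 15 - 48}}{3108} + \frac{2945}{-22975} = \left(\left(-6822\right) \frac{1}{7496} + \frac{324}{-53}\right) \frac{1}{3108} + 2945 \left(- \frac{1}{22975}\right) = \left(- \frac{3411}{3748} + 324 \left(- \frac{1}{53}\right)\right) \frac{1}{3108} - \frac{589}{4595} = \left(- \frac{3411}{3748} - \frac{324}{53}\right) \frac{1}{3108} - \frac{589}{4595} = \left(- \frac{1395135}{198644}\right) \frac{1}{3108} - \frac{589}{4595} = - \frac{66435}{29399312} - \frac{589}{4595} = - \frac{17621463593}{135089838640} \approx -0.13044$)
$\sqrt{-10043 + D} = \sqrt{-10043 - \frac{17621463593}{135089838640}} = \sqrt{- \frac{1356724870925113}{135089838640}} = \frac{i \sqrt{11454983993259271418360395}}{33772459660}$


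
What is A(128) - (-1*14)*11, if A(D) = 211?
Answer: 365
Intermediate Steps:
A(128) - (-1*14)*11 = 211 - (-1*14)*11 = 211 - (-14)*11 = 211 - 1*(-154) = 211 + 154 = 365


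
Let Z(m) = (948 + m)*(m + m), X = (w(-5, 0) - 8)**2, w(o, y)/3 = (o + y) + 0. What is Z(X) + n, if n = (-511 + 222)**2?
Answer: 1646187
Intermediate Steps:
w(o, y) = 3*o + 3*y (w(o, y) = 3*((o + y) + 0) = 3*(o + y) = 3*o + 3*y)
X = 529 (X = ((3*(-5) + 3*0) - 8)**2 = ((-15 + 0) - 8)**2 = (-15 - 8)**2 = (-23)**2 = 529)
n = 83521 (n = (-289)**2 = 83521)
Z(m) = 2*m*(948 + m) (Z(m) = (948 + m)*(2*m) = 2*m*(948 + m))
Z(X) + n = 2*529*(948 + 529) + 83521 = 2*529*1477 + 83521 = 1562666 + 83521 = 1646187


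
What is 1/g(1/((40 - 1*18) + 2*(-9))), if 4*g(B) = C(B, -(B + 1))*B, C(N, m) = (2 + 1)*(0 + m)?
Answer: -64/15 ≈ -4.2667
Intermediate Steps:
C(N, m) = 3*m
g(B) = B*(-3 - 3*B)/4 (g(B) = ((3*(-(B + 1)))*B)/4 = ((3*(-(1 + B)))*B)/4 = ((3*(-1 - B))*B)/4 = ((-3 - 3*B)*B)/4 = (B*(-3 - 3*B))/4 = B*(-3 - 3*B)/4)
1/g(1/((40 - 1*18) + 2*(-9))) = 1/(-3*(1 + 1/((40 - 1*18) + 2*(-9)))/(4*((40 - 1*18) + 2*(-9)))) = 1/(-3*(1 + 1/((40 - 18) - 18))/(4*((40 - 18) - 18))) = 1/(-3*(1 + 1/(22 - 18))/(4*(22 - 18))) = 1/(-¾*(1 + 1/4)/4) = 1/(-¾*¼*(1 + ¼)) = 1/(-¾*¼*5/4) = 1/(-15/64) = -64/15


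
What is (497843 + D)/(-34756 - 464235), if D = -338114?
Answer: -159729/498991 ≈ -0.32010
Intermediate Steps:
(497843 + D)/(-34756 - 464235) = (497843 - 338114)/(-34756 - 464235) = 159729/(-498991) = 159729*(-1/498991) = -159729/498991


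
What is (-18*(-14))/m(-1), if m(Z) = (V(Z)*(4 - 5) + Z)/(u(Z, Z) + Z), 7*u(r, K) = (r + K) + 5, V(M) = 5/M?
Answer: -36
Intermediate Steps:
u(r, K) = 5/7 + K/7 + r/7 (u(r, K) = ((r + K) + 5)/7 = ((K + r) + 5)/7 = (5 + K + r)/7 = 5/7 + K/7 + r/7)
m(Z) = (Z - 5/Z)/(5/7 + 9*Z/7) (m(Z) = ((5/Z)*(4 - 5) + Z)/((5/7 + Z/7 + Z/7) + Z) = ((5/Z)*(-1) + Z)/((5/7 + 2*Z/7) + Z) = (-5/Z + Z)/(5/7 + 9*Z/7) = (Z - 5/Z)/(5/7 + 9*Z/7))
(-18*(-14))/m(-1) = (-18*(-14))/((7*(-5 + (-1)²)/(-1*(5 + 9*(-1))))) = 252/((7*(-1)*(-5 + 1)/(5 - 9))) = 252/((7*(-1)*(-4)/(-4))) = 252/((7*(-1)*(-¼)*(-4))) = 252/(-7) = 252*(-⅐) = -36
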